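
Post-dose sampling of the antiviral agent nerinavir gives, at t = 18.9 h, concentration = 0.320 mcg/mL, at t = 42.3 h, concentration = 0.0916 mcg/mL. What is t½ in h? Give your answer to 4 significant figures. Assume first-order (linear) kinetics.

12.97 h

k = ln(C₁/C₂) / (t₂ − t₁) = ln(0.320/0.0916) / (42.3 − 18.9)
  = 1.251 / 23.40 = 0.05346 h⁻¹
t½ = ln2 / k = 0.693147 / 0.05346 = 12.97 h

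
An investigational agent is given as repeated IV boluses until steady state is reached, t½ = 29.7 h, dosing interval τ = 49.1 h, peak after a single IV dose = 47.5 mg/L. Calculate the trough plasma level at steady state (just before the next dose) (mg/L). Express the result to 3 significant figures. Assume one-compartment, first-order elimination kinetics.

k = ln2 / t½ = 0.693147 / 29.7 = 0.02334 h⁻¹
e^(−kτ) = e^(−0.02334 × 49.1) = 0.3179
Accumulation ratio R = 1 / (1 − e^(−kτ)) = 1 / (1 − 0.3179) = 1.466
Steady-state trough = C₀ × R × e^(−kτ) = 47.5 × 1.466 × 0.3179 = 22.14 mg/L

22.1 mg/L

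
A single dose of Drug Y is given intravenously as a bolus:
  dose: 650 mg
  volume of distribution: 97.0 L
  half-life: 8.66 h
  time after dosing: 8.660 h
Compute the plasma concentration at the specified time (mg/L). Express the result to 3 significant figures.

3.35 mg/L

C₀ = Dose / Vd = 650.0 / 97.0 = 6.701 mg/L
k = ln2 / t½ = 0.693147 / 8.66 = 0.08004 h⁻¹
t / t½ = 8.660 / 8.66 = 1 half-lives
C = C₀ × (1/2)^1 = 6.701 × 0.5000 = 3.351 mg/L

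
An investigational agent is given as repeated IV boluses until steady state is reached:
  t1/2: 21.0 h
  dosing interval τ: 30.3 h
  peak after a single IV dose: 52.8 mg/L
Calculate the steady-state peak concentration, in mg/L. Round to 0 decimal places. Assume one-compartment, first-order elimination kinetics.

84 mg/L

k = ln2 / t½ = 0.693147 / 21.0 = 0.03301 h⁻¹
e^(−kτ) = e^(−0.03301 × 30.3) = 0.3678
Accumulation ratio R = 1 / (1 − e^(−kτ)) = 1 / (1 − 0.3678) = 1.582
Steady-state peak = C₀ × R = 52.8 × 1.582 = 83.53 mg/L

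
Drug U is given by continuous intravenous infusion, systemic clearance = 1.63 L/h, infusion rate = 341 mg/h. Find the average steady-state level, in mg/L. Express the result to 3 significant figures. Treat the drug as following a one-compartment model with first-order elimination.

209 mg/L

At steady state Css = R₀ / CL = 341 / 1.630 = 209.2 mg/L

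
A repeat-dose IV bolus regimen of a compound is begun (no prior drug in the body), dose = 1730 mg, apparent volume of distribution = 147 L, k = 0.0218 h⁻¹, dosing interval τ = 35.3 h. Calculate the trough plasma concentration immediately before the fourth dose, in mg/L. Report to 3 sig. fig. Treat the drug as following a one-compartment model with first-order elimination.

C₀ per dose = Dose / Vd = 1730 / 147 = 11.77 mg/L
Fraction remaining after one interval: r = e^(−kτ) = e^(−0.02180 × 35.3) = 0.4632
Before dose 4, 3 doses have been given (aged 1τ, 2τ, 3τ).
C_trough = C₀ × (r + r² + … + r^3) = C₀ × r(1−r^3)/(1−r)
        = 11.77 × 0.4632 × (1 − 0.09938) / (1 − 0.4632) = 9.147 mg/L

9.15 mg/L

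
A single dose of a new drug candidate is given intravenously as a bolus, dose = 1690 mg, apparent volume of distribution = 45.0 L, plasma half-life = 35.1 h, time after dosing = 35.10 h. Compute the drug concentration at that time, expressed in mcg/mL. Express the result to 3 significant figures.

18.8 mcg/mL

C₀ = Dose / Vd = 1690 / 45.0 = 37.56 mg/L
k = ln2 / t½ = 0.693147 / 35.1 = 0.01975 h⁻¹
t / t½ = 35.10 / 35.1 = 1 half-lives
C = C₀ × (1/2)^1 = 37.56 × 0.5000 = 18.78 mg/L
(18.78 mg/L = 18.78 mcg/mL)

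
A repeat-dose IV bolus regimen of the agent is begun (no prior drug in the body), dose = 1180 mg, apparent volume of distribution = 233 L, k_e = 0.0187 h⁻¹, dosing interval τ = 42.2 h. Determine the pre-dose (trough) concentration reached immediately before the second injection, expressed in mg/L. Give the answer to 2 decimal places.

C₀ per dose = Dose / Vd = 1180 / 233 = 5.064 mg/L
Fraction remaining after one interval: r = e^(−kτ) = e^(−0.01870 × 42.2) = 0.4542
Before dose 2, 1 dose has been given (aged 1τ).
C_trough = C₀ × r = 5.064 × 0.4542 = 2.300 mg/L

2.30 mg/L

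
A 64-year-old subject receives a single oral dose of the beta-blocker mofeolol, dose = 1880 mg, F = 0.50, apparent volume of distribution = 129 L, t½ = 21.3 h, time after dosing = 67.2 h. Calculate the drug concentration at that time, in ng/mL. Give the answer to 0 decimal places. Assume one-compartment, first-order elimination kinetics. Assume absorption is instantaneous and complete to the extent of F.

818 ng/mL

Amount reaching circulation = F × Dose = 0.50 × 1880 = 940.0 mg
C₀ = F·Dose / Vd = 940.0 / 129 = 7.287 mg/L
k = ln2 / t½ = 0.693147 / 21.3 = 0.03254 h⁻¹
C = C₀ · e^(−k·t) = 7.287 × e^(−0.03254 × 67.2)
  = 7.287 × 0.1123 = 0.8183 mg/L
Convert: 0.8183 mg/L × 1000 = 818.3 ng/mL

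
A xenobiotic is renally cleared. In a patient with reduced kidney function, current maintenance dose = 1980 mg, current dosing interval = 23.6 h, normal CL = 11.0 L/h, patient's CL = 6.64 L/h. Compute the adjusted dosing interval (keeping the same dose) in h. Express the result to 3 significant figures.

To keep the same average steady-state level, dosing rate must scale with clearance.
CL ratio = 6.64 / 11.0 = 0.6036
New interval (same dose) = 23.6 / 0.6036 = 39.10 h

39.1 h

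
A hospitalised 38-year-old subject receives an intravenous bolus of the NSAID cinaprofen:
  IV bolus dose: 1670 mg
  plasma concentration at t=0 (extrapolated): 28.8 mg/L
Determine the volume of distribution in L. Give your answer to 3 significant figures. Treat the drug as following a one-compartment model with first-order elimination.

Vd = Dose / C₀ = 1670 / 28.8 = 57.99 L

58.0 L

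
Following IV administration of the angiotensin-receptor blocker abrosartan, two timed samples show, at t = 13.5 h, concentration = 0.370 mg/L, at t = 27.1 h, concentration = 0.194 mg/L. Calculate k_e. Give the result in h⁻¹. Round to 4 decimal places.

0.0475 h⁻¹

k = ln(C₁/C₂) / (t₂ − t₁) = ln(0.370/0.194) / (27.1 − 13.5)
  = 0.6456 / 13.60 = 0.04747 h⁻¹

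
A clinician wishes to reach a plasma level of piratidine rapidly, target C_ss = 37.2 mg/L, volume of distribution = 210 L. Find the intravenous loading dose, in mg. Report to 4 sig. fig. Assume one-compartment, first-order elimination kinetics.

7812 mg

LD = Css × Vd = 37.2 × 210 = 7812 mg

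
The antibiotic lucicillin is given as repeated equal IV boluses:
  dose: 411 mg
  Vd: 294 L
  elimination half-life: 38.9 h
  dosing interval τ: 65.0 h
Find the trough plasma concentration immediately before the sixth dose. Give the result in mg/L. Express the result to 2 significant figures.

0.64 mg/L

C₀ per dose = Dose / Vd = 411 / 294 = 1.398 mg/L
k = ln2 / t½ = 0.693147 / 38.9 = 0.01782 h⁻¹
Fraction remaining after one interval: r = e^(−kτ) = e^(−0.01782 × 65.0) = 0.3140
Before dose 6, 5 doses have been given (aged 1τ, 2τ, 3τ, 4τ, 5τ).
C_trough = C₀ × (r + r² + … + r^5) = C₀ × r(1−r^5)/(1−r)
        = 1.398 × 0.3140 × (1 − 0.003052) / (1 − 0.3140) = 0.6379 mg/L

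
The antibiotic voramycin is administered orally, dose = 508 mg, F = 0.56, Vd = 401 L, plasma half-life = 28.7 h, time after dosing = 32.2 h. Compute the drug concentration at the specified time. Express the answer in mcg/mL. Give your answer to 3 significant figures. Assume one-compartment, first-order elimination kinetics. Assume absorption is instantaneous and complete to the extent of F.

0.326 mcg/mL

Amount reaching circulation = F × Dose = 0.56 × 508.0 = 284.5 mg
C₀ = F·Dose / Vd = 284.5 / 401 = 0.7095 mg/L
k = ln2 / t½ = 0.693147 / 28.7 = 0.02415 h⁻¹
C = C₀ · e^(−k·t) = 0.7095 × e^(−0.02415 × 32.2)
  = 0.7095 × 0.4595 = 0.3260 mg/L
(0.3260 mg/L = 0.3260 mcg/mL)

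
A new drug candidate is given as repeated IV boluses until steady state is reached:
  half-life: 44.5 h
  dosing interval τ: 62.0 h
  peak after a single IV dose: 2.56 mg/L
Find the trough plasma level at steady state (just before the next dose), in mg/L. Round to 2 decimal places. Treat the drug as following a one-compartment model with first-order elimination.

1.57 mg/L

k = ln2 / t½ = 0.693147 / 44.5 = 0.01558 h⁻¹
e^(−kτ) = e^(−0.01558 × 62.0) = 0.3806
Accumulation ratio R = 1 / (1 − e^(−kτ)) = 1 / (1 − 0.3806) = 1.614
Steady-state trough = C₀ × R × e^(−kτ) = 2.56 × 1.614 × 0.3806 = 1.573 mg/L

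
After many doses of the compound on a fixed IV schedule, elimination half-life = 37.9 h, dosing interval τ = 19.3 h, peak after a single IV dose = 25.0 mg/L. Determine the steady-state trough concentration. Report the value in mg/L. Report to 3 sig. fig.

k = ln2 / t½ = 0.693147 / 37.9 = 0.01829 h⁻¹
e^(−kτ) = e^(−0.01829 × 19.3) = 0.7026
Accumulation ratio R = 1 / (1 − e^(−kτ)) = 1 / (1 − 0.7026) = 3.362
Steady-state trough = C₀ × R × e^(−kτ) = 25.0 × 3.362 × 0.7026 = 59.05 mg/L

59.1 mg/L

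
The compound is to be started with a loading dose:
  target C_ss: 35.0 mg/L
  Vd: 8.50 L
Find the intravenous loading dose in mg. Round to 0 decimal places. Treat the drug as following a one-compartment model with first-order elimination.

298 mg

LD = Css × Vd = 35.0 × 8.50 = 297.5 mg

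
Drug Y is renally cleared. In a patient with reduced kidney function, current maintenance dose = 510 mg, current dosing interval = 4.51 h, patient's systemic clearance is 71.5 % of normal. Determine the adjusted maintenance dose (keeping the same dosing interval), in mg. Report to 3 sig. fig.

To keep the same average steady-state level, dosing rate must scale with clearance.
CL ratio = 71.5 / 100 = 0.7150
New dose (same interval) = 510 × 0.7150 = 364.7 mg

365 mg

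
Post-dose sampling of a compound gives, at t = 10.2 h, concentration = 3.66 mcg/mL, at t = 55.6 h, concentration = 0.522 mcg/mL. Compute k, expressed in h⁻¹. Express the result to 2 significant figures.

k = ln(C₁/C₂) / (t₂ − t₁) = ln(3.66/0.522) / (55.6 − 10.2)
  = 1.948 / 45.40 = 0.04291 h⁻¹

0.043 h⁻¹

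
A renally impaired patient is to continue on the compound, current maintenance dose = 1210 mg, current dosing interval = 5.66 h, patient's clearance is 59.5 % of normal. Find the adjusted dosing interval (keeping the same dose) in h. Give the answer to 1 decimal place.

To keep the same average steady-state level, dosing rate must scale with clearance.
CL ratio = 59.5 / 100 = 0.5950
New interval (same dose) = 5.66 / 0.5950 = 9.513 h

9.5 h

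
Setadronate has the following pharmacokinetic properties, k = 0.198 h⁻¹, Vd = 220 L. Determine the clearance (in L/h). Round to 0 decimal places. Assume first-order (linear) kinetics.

44 L/h

CL = k × Vd = 0.198 × 220 = 43.56 L/h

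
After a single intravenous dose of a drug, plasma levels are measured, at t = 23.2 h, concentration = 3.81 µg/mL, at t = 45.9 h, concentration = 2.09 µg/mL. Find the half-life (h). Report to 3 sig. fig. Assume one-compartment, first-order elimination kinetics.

26.2 h

k = ln(C₁/C₂) / (t₂ − t₁) = ln(3.81/2.09) / (45.9 − 23.2)
  = 0.6005 / 22.70 = 0.02645 h⁻¹
t½ = ln2 / k = 0.693147 / 0.02645 = 26.21 h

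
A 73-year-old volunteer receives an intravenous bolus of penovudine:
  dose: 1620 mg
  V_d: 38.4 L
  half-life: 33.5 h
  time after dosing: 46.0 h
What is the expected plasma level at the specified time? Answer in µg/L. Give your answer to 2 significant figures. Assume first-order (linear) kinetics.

16000 µg/L

C₀ = Dose / Vd = 1620 / 38.4 = 42.19 mg/L
k = ln2 / t½ = 0.693147 / 33.5 = 0.02069 h⁻¹
C = C₀ · e^(−k·t) = 42.19 × e^(−0.02069 × 46.0)
  = 42.19 × 0.3861 = 16.29 mg/L
Convert: 16.29 mg/L × 1000 = 16290 µg/L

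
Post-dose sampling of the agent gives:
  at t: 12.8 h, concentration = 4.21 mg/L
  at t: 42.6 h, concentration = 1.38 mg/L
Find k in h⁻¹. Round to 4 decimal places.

0.0374 h⁻¹

k = ln(C₁/C₂) / (t₂ − t₁) = ln(4.21/1.38) / (42.6 − 12.8)
  = 1.115 / 29.80 = 0.03742 h⁻¹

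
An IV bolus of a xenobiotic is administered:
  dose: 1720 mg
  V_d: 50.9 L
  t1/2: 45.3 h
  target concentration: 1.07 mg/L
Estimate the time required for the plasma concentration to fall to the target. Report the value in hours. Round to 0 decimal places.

C₀ = Dose / Vd = 1720 / 50.9 = 33.79 mg/L
k = ln2 / t½ = 0.693147 / 45.3 = 0.01530 h⁻¹
t = ln(C₀ / C) / k = ln(33.79 / 1.07) / 0.01530
  = ln(31.58) / 0.01530 = 3.453 / 0.01530 = 225.7 h

226 h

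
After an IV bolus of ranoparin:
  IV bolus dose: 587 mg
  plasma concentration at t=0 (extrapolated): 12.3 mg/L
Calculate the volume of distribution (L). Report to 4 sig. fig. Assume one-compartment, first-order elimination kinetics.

Vd = Dose / C₀ = 587.0 / 12.3 = 47.72 L

47.72 L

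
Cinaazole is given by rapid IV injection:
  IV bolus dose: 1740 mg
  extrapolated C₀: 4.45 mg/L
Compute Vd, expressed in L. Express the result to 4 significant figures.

391.0 L

Vd = Dose / C₀ = 1740 / 4.45 = 391.0 L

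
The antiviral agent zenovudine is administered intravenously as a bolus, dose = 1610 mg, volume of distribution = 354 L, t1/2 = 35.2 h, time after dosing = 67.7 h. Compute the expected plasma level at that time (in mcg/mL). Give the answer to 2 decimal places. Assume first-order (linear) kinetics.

1.20 mcg/mL

C₀ = Dose / Vd = 1610 / 354 = 4.548 mg/L
k = ln2 / t½ = 0.693147 / 35.2 = 0.01969 h⁻¹
C = C₀ · e^(−k·t) = 4.548 × e^(−0.01969 × 67.7)
  = 4.548 × 0.2637 = 1.199 mg/L
(1.199 mg/L = 1.199 mcg/mL)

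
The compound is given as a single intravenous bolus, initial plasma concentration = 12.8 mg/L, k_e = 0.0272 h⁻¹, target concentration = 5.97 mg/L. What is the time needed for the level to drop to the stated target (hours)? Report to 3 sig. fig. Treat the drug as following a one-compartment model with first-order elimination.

t = ln(C₀ / C) / k = ln(12.80 / 5.97) / 0.02720
  = ln(2.144) / 0.02720 = 0.7627 / 0.02720 = 28.04 h

28.0 h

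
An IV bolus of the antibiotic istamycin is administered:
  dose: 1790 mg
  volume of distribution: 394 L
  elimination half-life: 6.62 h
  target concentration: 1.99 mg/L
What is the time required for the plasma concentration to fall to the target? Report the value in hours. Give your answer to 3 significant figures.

7.88 h

C₀ = Dose / Vd = 1790 / 394 = 4.543 mg/L
k = ln2 / t½ = 0.693147 / 6.62 = 0.1047 h⁻¹
t = ln(C₀ / C) / k = ln(4.543 / 1.99) / 0.1047
  = ln(2.283) / 0.1047 = 0.8255 / 0.1047 = 7.884 h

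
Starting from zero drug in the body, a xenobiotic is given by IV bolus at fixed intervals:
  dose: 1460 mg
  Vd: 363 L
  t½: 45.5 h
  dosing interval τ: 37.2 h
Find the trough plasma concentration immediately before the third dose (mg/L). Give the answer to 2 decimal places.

C₀ per dose = Dose / Vd = 1460 / 363 = 4.022 mg/L
k = ln2 / t½ = 0.693147 / 45.5 = 0.01523 h⁻¹
Fraction remaining after one interval: r = e^(−kτ) = e^(−0.01523 × 37.2) = 0.5675
Before dose 3, 2 doses have been given (aged 1τ, 2τ).
C_trough = C₀ × (r + r²) = 4.022 × (0.5675 + 0.3221) = 3.578 mg/L

3.58 mg/L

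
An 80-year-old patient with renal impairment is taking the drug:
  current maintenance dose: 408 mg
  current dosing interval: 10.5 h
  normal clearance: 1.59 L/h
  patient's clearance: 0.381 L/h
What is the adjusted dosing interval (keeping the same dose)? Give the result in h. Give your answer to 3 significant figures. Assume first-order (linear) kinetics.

43.8 h

To keep the same average steady-state level, dosing rate must scale with clearance.
CL ratio = 0.381 / 1.59 = 0.2396
New interval (same dose) = 10.5 / 0.2396 = 43.82 h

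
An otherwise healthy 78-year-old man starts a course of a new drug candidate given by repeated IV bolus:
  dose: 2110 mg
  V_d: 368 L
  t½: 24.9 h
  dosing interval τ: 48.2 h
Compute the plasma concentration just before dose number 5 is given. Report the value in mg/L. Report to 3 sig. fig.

2.02 mg/L

C₀ per dose = Dose / Vd = 2110 / 368 = 5.734 mg/L
k = ln2 / t½ = 0.693147 / 24.9 = 0.02784 h⁻¹
Fraction remaining after one interval: r = e^(−kτ) = e^(−0.02784 × 48.2) = 0.2614
Before dose 5, 4 doses have been given (aged 1τ, 2τ, 3τ, 4τ).
C_trough = C₀ × (r + r² + … + r^4) = C₀ × r(1−r^4)/(1−r)
        = 5.734 × 0.2614 × (1 − 0.004669) / (1 − 0.2614) = 2.020 mg/L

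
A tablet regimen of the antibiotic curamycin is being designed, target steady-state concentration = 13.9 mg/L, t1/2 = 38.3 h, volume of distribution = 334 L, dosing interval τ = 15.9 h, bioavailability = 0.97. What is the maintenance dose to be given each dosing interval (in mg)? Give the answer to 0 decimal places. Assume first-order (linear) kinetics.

k = ln2 / t½ = 0.693147 / 38.3 = 0.01810 h⁻¹
CL = k × Vd = 0.01810 × 334 = 6.045 L/h
At steady state, F × (Dose/τ) = Css × CL.
Dose = Css × CL × τ / F = 13.9 × 6.045 × 15.9 / 0.97 = 1377 mg

1377 mg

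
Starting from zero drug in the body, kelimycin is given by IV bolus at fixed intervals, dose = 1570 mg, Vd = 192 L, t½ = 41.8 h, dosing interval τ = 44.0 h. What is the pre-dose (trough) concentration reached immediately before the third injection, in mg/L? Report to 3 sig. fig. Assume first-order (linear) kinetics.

C₀ per dose = Dose / Vd = 1570 / 192 = 8.177 mg/L
k = ln2 / t½ = 0.693147 / 41.8 = 0.01658 h⁻¹
Fraction remaining after one interval: r = e^(−kτ) = e^(−0.01658 × 44.0) = 0.4821
Before dose 3, 2 doses have been given (aged 1τ, 2τ).
C_trough = C₀ × (r + r²) = 8.177 × (0.4821 + 0.2324) = 5.842 mg/L

5.84 mg/L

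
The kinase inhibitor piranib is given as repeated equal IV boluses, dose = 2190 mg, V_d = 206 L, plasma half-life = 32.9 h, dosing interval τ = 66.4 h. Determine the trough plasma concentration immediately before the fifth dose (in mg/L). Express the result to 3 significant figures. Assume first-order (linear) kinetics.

3.47 mg/L

C₀ per dose = Dose / Vd = 2190 / 206 = 10.63 mg/L
k = ln2 / t½ = 0.693147 / 32.9 = 0.02107 h⁻¹
Fraction remaining after one interval: r = e^(−kτ) = e^(−0.02107 × 66.4) = 0.2468
Before dose 5, 4 doses have been given (aged 1τ, 2τ, 3τ, 4τ).
C_trough = C₀ × (r + r² + … + r^4) = C₀ × r(1−r^4)/(1−r)
        = 10.63 × 0.2468 × (1 − 0.003710) / (1 − 0.2468) = 3.470 mg/L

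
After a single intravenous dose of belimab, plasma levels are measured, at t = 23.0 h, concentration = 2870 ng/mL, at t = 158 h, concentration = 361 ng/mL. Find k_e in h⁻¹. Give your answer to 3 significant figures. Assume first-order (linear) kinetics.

k = ln(C₁/C₂) / (t₂ − t₁) = ln(2870/361) / (158 − 23.0)
  = 2.073 / 135.0 = 0.01536 h⁻¹

0.0154 h⁻¹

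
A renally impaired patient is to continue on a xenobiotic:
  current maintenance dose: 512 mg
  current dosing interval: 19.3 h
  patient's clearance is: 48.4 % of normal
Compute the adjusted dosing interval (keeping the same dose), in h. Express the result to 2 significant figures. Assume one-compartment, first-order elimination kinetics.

To keep the same average steady-state level, dosing rate must scale with clearance.
CL ratio = 48.4 / 100 = 0.4840
New interval (same dose) = 19.3 / 0.4840 = 39.88 h

40 h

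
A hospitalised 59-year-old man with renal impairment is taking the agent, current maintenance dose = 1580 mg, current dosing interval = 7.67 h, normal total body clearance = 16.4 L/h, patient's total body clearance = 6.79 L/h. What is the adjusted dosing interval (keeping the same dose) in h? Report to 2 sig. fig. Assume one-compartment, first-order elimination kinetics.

To keep the same average steady-state level, dosing rate must scale with clearance.
CL ratio = 6.79 / 16.4 = 0.4140
New interval (same dose) = 7.67 / 0.4140 = 18.53 h

19 h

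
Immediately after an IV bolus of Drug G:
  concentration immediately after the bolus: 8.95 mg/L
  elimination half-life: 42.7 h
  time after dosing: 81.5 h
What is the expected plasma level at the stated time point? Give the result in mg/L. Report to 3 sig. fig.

2.38 mg/L

k = ln2 / t½ = 0.693147 / 42.7 = 0.01623 h⁻¹
C = C₀ · e^(−k·t) = 8.950 × e^(−0.01623 × 81.5)
  = 8.950 × 0.2664 = 2.384 mg/L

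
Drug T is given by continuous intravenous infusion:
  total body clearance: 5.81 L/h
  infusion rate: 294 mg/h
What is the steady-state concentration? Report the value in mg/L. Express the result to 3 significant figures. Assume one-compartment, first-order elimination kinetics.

At steady state Css = R₀ / CL = 294 / 5.810 = 50.60 mg/L

50.6 mg/L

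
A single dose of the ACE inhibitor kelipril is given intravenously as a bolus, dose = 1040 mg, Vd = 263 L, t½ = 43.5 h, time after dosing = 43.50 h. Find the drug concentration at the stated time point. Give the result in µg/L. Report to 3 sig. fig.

1980 µg/L

C₀ = Dose / Vd = 1040 / 263 = 3.954 mg/L
k = ln2 / t½ = 0.693147 / 43.5 = 0.01593 h⁻¹
t / t½ = 43.50 / 43.5 = 1 half-lives
C = C₀ × (1/2)^1 = 3.954 × 0.5000 = 1.977 mg/L
Convert: 1.977 mg/L × 1000 = 1977 µg/L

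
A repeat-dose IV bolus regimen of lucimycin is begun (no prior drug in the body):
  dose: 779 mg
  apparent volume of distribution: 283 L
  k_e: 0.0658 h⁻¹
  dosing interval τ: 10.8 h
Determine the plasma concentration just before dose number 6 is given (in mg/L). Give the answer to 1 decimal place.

C₀ per dose = Dose / Vd = 779 / 283 = 2.753 mg/L
Fraction remaining after one interval: r = e^(−kτ) = e^(−0.06580 × 10.8) = 0.4913
Before dose 6, 5 doses have been given (aged 1τ, 2τ, 3τ, 4τ, 5τ).
C_trough = C₀ × (r + r² + … + r^5) = C₀ × r(1−r^5)/(1−r)
        = 2.753 × 0.4913 × (1 − 0.02862) / (1 − 0.4913) = 2.583 mg/L

2.6 mg/L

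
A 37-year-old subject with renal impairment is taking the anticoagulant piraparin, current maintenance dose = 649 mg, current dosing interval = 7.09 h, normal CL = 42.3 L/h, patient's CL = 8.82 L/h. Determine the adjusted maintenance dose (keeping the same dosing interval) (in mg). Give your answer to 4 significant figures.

To keep the same average steady-state level, dosing rate must scale with clearance.
CL ratio = 8.82 / 42.3 = 0.2085
New dose (same interval) = 649 × 0.2085 = 135.3 mg

135.3 mg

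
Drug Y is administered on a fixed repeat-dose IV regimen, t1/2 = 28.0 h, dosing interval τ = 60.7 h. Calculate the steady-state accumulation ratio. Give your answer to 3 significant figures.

1.29

k = ln2 / t½ = 0.693147 / 28.0 = 0.02476 h⁻¹
e^(−kτ) = e^(−0.02476 × 60.7) = 0.2225
Accumulation ratio R = 1 / (1 − e^(−kτ)) = 1 / (1 − 0.2225) = 1.286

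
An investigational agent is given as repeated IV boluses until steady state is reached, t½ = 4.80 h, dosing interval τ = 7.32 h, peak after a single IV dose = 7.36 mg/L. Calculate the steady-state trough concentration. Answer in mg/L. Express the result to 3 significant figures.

k = ln2 / t½ = 0.693147 / 4.80 = 0.1444 h⁻¹
e^(−kτ) = e^(−0.1444 × 7.32) = 0.3475
Accumulation ratio R = 1 / (1 − e^(−kτ)) = 1 / (1 − 0.3475) = 1.533
Steady-state trough = C₀ × R × e^(−kτ) = 7.36 × 1.533 × 0.3475 = 3.921 mg/L

3.92 mg/L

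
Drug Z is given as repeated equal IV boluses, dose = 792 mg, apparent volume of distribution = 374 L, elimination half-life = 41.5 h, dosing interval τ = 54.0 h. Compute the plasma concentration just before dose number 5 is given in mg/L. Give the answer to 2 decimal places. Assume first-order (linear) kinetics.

1.41 mg/L

C₀ per dose = Dose / Vd = 792 / 374 = 2.118 mg/L
k = ln2 / t½ = 0.693147 / 41.5 = 0.01670 h⁻¹
Fraction remaining after one interval: r = e^(−kτ) = e^(−0.01670 × 54.0) = 0.4058
Before dose 5, 4 doses have been given (aged 1τ, 2τ, 3τ, 4τ).
C_trough = C₀ × (r + r² + … + r^4) = C₀ × r(1−r^4)/(1−r)
        = 2.118 × 0.4058 × (1 − 0.02712) / (1 − 0.4058) = 1.407 mg/L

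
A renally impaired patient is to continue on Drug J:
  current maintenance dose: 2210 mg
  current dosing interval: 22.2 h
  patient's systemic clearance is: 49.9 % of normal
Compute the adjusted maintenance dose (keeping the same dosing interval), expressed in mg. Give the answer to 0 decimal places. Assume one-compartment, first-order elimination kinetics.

To keep the same average steady-state level, dosing rate must scale with clearance.
CL ratio = 49.9 / 100 = 0.4990
New dose (same interval) = 2210 × 0.4990 = 1103 mg

1103 mg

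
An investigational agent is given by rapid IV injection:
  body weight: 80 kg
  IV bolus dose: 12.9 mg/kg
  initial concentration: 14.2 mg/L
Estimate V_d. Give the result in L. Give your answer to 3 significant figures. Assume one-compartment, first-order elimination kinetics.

Dose = 12.9 × 80 = 1032 mg
Vd = Dose / C₀ = 1032 / 14.2 = 72.68 L

72.7 L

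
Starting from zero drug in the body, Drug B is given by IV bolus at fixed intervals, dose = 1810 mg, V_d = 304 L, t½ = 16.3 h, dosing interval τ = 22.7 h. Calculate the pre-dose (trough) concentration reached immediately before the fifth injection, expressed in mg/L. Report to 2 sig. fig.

C₀ per dose = Dose / Vd = 1810 / 304 = 5.954 mg/L
k = ln2 / t½ = 0.693147 / 16.3 = 0.04252 h⁻¹
Fraction remaining after one interval: r = e^(−kτ) = e^(−0.04252 × 22.7) = 0.3809
Before dose 5, 4 doses have been given (aged 1τ, 2τ, 3τ, 4τ).
C_trough = C₀ × (r + r² + … + r^4) = C₀ × r(1−r^4)/(1−r)
        = 5.954 × 0.3809 × (1 − 0.02105) / (1 − 0.3809) = 3.586 mg/L

3.6 mg/L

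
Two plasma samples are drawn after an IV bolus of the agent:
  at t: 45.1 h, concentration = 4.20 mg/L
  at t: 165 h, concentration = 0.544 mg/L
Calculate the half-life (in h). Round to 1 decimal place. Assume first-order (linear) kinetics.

40.7 h

k = ln(C₁/C₂) / (t₂ − t₁) = ln(4.20/0.544) / (165 − 45.1)
  = 2.044 / 119.9 = 0.01705 h⁻¹
t½ = ln2 / k = 0.693147 / 0.01705 = 40.65 h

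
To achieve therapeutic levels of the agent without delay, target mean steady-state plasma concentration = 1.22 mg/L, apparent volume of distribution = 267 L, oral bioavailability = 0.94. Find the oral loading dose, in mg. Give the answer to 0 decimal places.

LD = Css × Vd / F = 1.22 × 267 / 0.94 = 346.5 mg

347 mg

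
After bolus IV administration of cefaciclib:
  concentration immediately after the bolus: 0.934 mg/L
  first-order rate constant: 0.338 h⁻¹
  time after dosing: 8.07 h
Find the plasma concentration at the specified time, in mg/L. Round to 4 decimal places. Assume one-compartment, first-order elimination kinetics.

0.0611 mg/L

C = C₀ · e^(−k·t) = 0.9340 × e^(−0.3380 × 8.07)
  = 0.9340 × 0.06537 = 0.06106 mg/L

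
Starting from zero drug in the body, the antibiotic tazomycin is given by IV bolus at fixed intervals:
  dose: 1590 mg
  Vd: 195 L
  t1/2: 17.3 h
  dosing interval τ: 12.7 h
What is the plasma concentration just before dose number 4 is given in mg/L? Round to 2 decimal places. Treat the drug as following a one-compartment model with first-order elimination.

C₀ per dose = Dose / Vd = 1590 / 195 = 8.154 mg/L
k = ln2 / t½ = 0.693147 / 17.3 = 0.04007 h⁻¹
Fraction remaining after one interval: r = e^(−kτ) = e^(−0.04007 × 12.7) = 0.6012
Before dose 4, 3 doses have been given (aged 1τ, 2τ, 3τ).
C_trough = C₀ × (r + r² + … + r^3) = C₀ × r(1−r^3)/(1−r)
        = 8.154 × 0.6012 × (1 − 0.2173) / (1 − 0.6012) = 9.621 mg/L

9.62 mg/L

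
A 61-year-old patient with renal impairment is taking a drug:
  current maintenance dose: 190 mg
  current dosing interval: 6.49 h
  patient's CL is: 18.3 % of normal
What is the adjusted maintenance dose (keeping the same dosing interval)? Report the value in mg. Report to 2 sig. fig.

To keep the same average steady-state level, dosing rate must scale with clearance.
CL ratio = 18.3 / 100 = 0.1830
New dose (same interval) = 190 × 0.1830 = 34.77 mg

35 mg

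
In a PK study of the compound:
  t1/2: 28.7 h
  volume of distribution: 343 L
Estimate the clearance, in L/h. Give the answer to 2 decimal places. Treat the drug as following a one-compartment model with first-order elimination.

k = ln2 / t½ = 0.693147 / 28.7 = 0.02415 h⁻¹
CL = k × Vd = 0.02415 × 343 = 8.283 L/h

8.28 L/h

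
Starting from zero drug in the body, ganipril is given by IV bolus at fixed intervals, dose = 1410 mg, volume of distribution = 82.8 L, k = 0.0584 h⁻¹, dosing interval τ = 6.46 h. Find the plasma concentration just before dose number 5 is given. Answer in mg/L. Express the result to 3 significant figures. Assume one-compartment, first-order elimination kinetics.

28.9 mg/L

C₀ per dose = Dose / Vd = 1410 / 82.8 = 17.03 mg/L
Fraction remaining after one interval: r = e^(−kτ) = e^(−0.05840 × 6.46) = 0.6857
Before dose 5, 4 doses have been given (aged 1τ, 2τ, 3τ, 4τ).
C_trough = C₀ × (r + r² + … + r^4) = C₀ × r(1−r^4)/(1−r)
        = 17.03 × 0.6857 × (1 − 0.2211) / (1 − 0.6857) = 28.94 mg/L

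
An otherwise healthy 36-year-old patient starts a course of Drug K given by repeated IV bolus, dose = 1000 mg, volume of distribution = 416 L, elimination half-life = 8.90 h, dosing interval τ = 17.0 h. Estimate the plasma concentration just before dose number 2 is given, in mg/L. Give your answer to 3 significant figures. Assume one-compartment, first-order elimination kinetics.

0.640 mg/L

C₀ per dose = Dose / Vd = 1000 / 416 = 2.404 mg/L
k = ln2 / t½ = 0.693147 / 8.90 = 0.07788 h⁻¹
Fraction remaining after one interval: r = e^(−kτ) = e^(−0.07788 × 17.0) = 0.2661
Before dose 2, 1 dose has been given (aged 1τ).
C_trough = C₀ × r = 2.404 × 0.2661 = 0.6397 mg/L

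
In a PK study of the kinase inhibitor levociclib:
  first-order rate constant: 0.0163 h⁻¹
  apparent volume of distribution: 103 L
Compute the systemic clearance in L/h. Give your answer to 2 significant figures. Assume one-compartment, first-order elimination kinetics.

1.7 L/h

CL = k × Vd = 0.0163 × 103 = 1.679 L/h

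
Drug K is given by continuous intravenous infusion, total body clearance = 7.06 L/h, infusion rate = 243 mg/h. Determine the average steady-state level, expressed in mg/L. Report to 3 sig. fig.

34.4 mg/L

At steady state Css = R₀ / CL = 243 / 7.060 = 34.42 mg/L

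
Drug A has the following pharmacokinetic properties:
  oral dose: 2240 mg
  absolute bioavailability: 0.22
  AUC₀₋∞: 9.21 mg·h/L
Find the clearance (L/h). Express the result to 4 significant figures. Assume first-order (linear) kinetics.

CL = F·Dose / AUC = 0.22 × 2240 / 9.21 = 53.51 L/h

53.51 L/h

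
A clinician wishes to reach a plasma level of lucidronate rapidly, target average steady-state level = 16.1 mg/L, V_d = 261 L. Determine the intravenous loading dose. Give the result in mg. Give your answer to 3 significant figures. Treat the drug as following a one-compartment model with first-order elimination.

LD = Css × Vd = 16.1 × 261 = 4202 mg

4200 mg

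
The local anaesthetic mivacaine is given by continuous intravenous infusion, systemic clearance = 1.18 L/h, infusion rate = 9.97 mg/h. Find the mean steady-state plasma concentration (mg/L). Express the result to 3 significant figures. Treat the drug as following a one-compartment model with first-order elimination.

At steady state Css = R₀ / CL = 9.97 / 1.180 = 8.449 mg/L

8.45 mg/L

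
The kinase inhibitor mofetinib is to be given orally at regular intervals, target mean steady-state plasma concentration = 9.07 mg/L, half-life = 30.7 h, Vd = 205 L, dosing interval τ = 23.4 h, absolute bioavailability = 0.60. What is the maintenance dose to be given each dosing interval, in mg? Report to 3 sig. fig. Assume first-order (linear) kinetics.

k = ln2 / t½ = 0.693147 / 30.7 = 0.02258 h⁻¹
CL = k × Vd = 0.02258 × 205 = 4.629 L/h
At steady state, F × (Dose/τ) = Css × CL.
Dose = Css × CL × τ / F = 9.07 × 4.629 × 23.4 / 0.60 = 1637 mg

1640 mg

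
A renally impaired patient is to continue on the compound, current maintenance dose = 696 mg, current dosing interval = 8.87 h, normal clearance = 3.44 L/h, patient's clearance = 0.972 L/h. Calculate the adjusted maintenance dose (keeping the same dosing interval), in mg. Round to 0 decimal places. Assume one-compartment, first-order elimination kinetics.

197 mg

To keep the same average steady-state level, dosing rate must scale with clearance.
CL ratio = 0.972 / 3.44 = 0.2826
New dose (same interval) = 696 × 0.2826 = 196.7 mg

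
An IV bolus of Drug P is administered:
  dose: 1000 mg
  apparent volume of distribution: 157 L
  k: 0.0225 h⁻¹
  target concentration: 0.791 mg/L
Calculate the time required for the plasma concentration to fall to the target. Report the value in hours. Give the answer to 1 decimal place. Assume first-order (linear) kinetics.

92.7 h

C₀ = Dose / Vd = 1000 / 157 = 6.369 mg/L
t = ln(C₀ / C) / k = ln(6.369 / 0.791) / 0.02250
  = ln(8.052) / 0.02250 = 2.086 / 0.02250 = 92.71 h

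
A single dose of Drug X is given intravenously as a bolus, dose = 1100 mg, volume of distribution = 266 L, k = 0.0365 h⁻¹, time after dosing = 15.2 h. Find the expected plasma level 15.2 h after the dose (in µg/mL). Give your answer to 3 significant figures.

2.37 µg/mL

C₀ = Dose / Vd = 1100 / 266 = 4.135 mg/L
C = C₀ · e^(−k·t) = 4.135 × e^(−0.03650 × 15.2)
  = 4.135 × 0.5742 = 2.374 mg/L
(2.374 mg/L = 2.374 µg/mL)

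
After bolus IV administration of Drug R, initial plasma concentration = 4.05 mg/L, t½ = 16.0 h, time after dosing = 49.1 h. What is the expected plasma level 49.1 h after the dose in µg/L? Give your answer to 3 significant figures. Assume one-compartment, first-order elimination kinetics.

k = ln2 / t½ = 0.693147 / 16.0 = 0.04332 h⁻¹
C = C₀ · e^(−k·t) = 4.050 × e^(−0.04332 × 49.1)
  = 4.050 × 0.1192 = 0.4828 mg/L
Convert: 0.4828 mg/L × 1000 = 482.8 µg/L

483 µg/L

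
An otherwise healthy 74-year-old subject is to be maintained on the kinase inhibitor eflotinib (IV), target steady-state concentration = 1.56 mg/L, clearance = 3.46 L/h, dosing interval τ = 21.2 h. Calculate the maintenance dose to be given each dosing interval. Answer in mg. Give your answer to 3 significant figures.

114 mg

At steady state, Dose/τ = Css × CL.
Dose = Css × CL × τ = 1.56 × 3.460 × 21.2 = 114.4 mg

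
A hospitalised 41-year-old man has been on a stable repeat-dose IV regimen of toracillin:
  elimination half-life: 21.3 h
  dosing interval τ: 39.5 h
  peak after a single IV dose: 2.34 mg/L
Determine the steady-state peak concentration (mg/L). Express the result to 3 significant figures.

k = ln2 / t½ = 0.693147 / 21.3 = 0.03254 h⁻¹
e^(−kτ) = e^(−0.03254 × 39.5) = 0.2766
Accumulation ratio R = 1 / (1 − e^(−kτ)) = 1 / (1 − 0.2766) = 1.382
Steady-state peak = C₀ × R = 2.34 × 1.382 = 3.234 mg/L

3.23 mg/L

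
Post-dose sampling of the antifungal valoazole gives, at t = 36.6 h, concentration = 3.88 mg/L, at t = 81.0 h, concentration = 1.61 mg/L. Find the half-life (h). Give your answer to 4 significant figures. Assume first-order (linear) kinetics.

34.99 h

k = ln(C₁/C₂) / (t₂ − t₁) = ln(3.88/1.61) / (81.0 − 36.6)
  = 0.8796 / 44.40 = 0.01981 h⁻¹
t½ = ln2 / k = 0.693147 / 0.01981 = 34.99 h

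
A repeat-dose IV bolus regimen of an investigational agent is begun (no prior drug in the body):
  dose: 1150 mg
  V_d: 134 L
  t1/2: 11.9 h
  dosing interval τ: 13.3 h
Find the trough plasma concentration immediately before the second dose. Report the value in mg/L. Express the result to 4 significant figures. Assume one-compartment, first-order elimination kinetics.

3.955 mg/L

C₀ per dose = Dose / Vd = 1150 / 134 = 8.582 mg/L
k = ln2 / t½ = 0.693147 / 11.9 = 0.05825 h⁻¹
Fraction remaining after one interval: r = e^(−kτ) = e^(−0.05825 × 13.3) = 0.4608
Before dose 2, 1 dose has been given (aged 1τ).
C_trough = C₀ × r = 8.582 × 0.4608 = 3.955 mg/L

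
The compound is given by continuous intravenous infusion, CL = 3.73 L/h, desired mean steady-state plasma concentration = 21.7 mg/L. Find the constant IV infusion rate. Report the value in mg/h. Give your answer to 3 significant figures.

At steady state, infusion rate R₀ = Css × CL = 21.7 × 3.730 = 80.94 mg/h

80.9 mg/h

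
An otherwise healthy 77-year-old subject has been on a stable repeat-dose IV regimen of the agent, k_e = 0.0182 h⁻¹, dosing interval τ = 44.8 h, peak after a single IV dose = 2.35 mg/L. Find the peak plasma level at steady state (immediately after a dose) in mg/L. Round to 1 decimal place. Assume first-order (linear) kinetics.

e^(−kτ) = e^(−0.01820 × 44.8) = 0.4425
Accumulation ratio R = 1 / (1 − e^(−kτ)) = 1 / (1 − 0.4425) = 1.794
Steady-state peak = C₀ × R = 2.35 × 1.794 = 4.216 mg/L

4.2 mg/L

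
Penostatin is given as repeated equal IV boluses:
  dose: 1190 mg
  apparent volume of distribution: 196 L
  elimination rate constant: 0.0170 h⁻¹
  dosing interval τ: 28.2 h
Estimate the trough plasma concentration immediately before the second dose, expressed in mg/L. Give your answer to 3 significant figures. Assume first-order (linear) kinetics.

3.76 mg/L

C₀ per dose = Dose / Vd = 1190 / 196 = 6.071 mg/L
Fraction remaining after one interval: r = e^(−kτ) = e^(−0.01700 × 28.2) = 0.6192
Before dose 2, 1 dose has been given (aged 1τ).
C_trough = C₀ × r = 6.071 × 0.6192 = 3.759 mg/L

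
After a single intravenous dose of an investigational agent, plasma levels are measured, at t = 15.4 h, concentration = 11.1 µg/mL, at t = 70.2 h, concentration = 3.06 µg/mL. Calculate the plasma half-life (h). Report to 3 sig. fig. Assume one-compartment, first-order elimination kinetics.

29.5 h

k = ln(C₁/C₂) / (t₂ − t₁) = ln(11.1/3.06) / (70.2 − 15.4)
  = 1.289 / 54.80 = 0.02352 h⁻¹
t½ = ln2 / k = 0.693147 / 0.02352 = 29.47 h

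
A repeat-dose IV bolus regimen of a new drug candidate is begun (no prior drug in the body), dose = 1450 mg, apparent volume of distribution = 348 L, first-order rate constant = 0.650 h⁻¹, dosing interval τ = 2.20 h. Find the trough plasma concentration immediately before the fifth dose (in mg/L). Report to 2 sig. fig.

C₀ per dose = Dose / Vd = 1450 / 348 = 4.167 mg/L
Fraction remaining after one interval: r = e^(−kτ) = e^(−0.6500 × 2.20) = 0.2393
Before dose 5, 4 doses have been given (aged 1τ, 2τ, 3τ, 4τ).
C_trough = C₀ × (r + r² + … + r^4) = C₀ × r(1−r^4)/(1−r)
        = 4.167 × 0.2393 × (1 − 0.003279) / (1 − 0.2393) = 1.307 mg/L

1.3 mg/L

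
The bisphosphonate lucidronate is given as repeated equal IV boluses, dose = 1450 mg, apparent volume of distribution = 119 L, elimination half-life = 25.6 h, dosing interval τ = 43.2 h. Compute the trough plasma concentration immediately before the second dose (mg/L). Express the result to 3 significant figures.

3.78 mg/L

C₀ per dose = Dose / Vd = 1450 / 119 = 12.18 mg/L
k = ln2 / t½ = 0.693147 / 25.6 = 0.02708 h⁻¹
Fraction remaining after one interval: r = e^(−kτ) = e^(−0.02708 × 43.2) = 0.3104
Before dose 2, 1 dose has been given (aged 1τ).
C_trough = C₀ × r = 12.18 × 0.3104 = 3.781 mg/L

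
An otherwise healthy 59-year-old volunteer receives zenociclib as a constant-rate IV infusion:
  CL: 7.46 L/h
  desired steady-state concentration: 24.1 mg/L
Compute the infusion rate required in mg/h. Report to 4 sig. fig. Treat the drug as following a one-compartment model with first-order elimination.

179.8 mg/h

At steady state, infusion rate R₀ = Css × CL = 24.1 × 7.460 = 179.8 mg/h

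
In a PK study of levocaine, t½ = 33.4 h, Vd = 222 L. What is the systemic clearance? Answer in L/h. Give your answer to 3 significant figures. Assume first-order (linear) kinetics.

k = ln2 / t½ = 0.693147 / 33.4 = 0.02075 h⁻¹
CL = k × Vd = 0.02075 × 222 = 4.607 L/h

4.61 L/h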